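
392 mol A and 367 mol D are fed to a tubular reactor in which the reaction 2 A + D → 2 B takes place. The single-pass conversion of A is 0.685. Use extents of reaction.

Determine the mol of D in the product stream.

A reacted = 0.685 × 392 = 268.5 mol; ν_A = −2, so ξ = 268.5/2 = 134.3 mol.
Outlet amounts (n = n₀ + ν ξ):
  A: 392 − 2(134.3) = 123.5
  D: 367 − 1(134.3) = 232.7
  B: 0 + 2(134.3) = 268.5

233 mol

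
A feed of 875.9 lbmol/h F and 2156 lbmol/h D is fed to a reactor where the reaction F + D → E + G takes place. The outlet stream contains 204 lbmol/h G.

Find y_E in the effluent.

0.0673

For G: n = n₀ + 1ξ → 204 = 0 + 1ξ, giving ξ = 204 lbmol/h.
Outlet amounts (n = n₀ + ν ξ):
  F: 875.9 − 1(204) = 671.9
  D: 2156 − 1(204) = 1952
  E: 0 + 1(204) = 204
  G: 0 + 1(204) = 204
Total out = 3032 lbmol/h; y_E = 204 / 3032 = 0.06728.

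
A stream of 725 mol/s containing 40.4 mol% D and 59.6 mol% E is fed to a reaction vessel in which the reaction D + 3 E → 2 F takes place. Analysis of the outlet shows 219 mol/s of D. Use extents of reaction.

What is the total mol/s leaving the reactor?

577 mol/s

For D: n = n₀ − 1ξ → 219 = 292.9 − 1ξ, giving ξ = 73.9 mol/s.
Outlet amounts (n = n₀ + ν ξ):
  D: 292.9 − 1(73.9) = 219
  E: 432.1 − 3(73.9) = 210.4
  F: 0 + 2(73.9) = 147.8
Total out = 219 + 210.4 + 147.8 = 577.2 mol/s.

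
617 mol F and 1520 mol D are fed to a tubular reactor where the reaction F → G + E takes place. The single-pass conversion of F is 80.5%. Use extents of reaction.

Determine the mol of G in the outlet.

F reacted = 0.805 × 617 = 496.7 mol; ν_F = −1, so ξ = 496.7/1 = 496.7 mol.
Outlet amounts (n = n₀ + ν ξ):
  F: 617 − 1(496.7) = 120.3
  G: 0 + 1(496.7) = 496.7
  E: 0 + 1(496.7) = 496.7
  D: 1520 (inert)

497 mol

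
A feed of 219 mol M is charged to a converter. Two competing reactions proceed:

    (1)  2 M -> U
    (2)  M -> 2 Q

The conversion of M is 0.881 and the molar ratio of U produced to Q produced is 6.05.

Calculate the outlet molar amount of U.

Conversion of M: M consumed = 0.881 × 219 = 192.9 mol = 2ξ₁ + 1ξ₂.
Selectivity: 1ξ₁ / (2ξ₂) = 6.05 → ξ₁ = 12.1 ξ₂.
Substitute: (2·12.1 + 1) ξ₂ = 192.9 → ξ₂ = 7.656 mol, ξ₁ = 92.64 mol.
Outlet amounts (n = n₀ + Σ ν·ξ):
  M: 219 − 2(92.64) − 1(7.656) = 26.06
  U: 0 + 1(92.64) = 92.64
  Q: 0 + 2(7.656) = 15.31

92.6 mol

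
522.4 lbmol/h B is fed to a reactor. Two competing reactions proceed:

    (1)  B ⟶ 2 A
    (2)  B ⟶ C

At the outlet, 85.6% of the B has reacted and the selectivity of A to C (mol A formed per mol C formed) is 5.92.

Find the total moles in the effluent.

Conversion of B: B consumed = 0.856 × 522.4 = 447.2 lbmol/h = 1ξ₁ + 1ξ₂.
Selectivity: 2ξ₁ / (1ξ₂) = 5.92 → ξ₁ = 2.96 ξ₂.
Substitute: (1·2.96 + 1) ξ₂ = 447.2 → ξ₂ = 112.9 lbmol/h, ξ₁ = 334.3 lbmol/h.
Outlet amounts (n = n₀ + Σ ν·ξ):
  B: 522.4 − 1(334.3) − 1(112.9) = 75.23
  A: 0 + 2(334.3) = 668.5
  C: 0 + 1(112.9) = 112.9
Total out = 75.23 + 668.5 + 112.9 = 856.7 lbmol/h.

857 lbmol/h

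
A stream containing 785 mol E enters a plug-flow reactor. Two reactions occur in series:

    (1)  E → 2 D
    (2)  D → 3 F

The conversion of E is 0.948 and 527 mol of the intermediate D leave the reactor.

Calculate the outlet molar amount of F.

2880 mol

Conversion of E: E consumed = 1ξ₁ = 0.948 × 785 → ξ₁ = 744.2 mol.
D balance: n_D = 0 + 2ξ₁ − 1ξ₂ = 527 → ξ₂ = (2·744.2 − 527)/1 = 961.4 mol.
Outlet amounts (n = n₀ + Σ ν·ξ):
  E: 785 − 1(744.2) = 40.82
  D: 0 + 2(744.2) − 1(961.4) = 527
  F: 0 + 3(961.4) = 2884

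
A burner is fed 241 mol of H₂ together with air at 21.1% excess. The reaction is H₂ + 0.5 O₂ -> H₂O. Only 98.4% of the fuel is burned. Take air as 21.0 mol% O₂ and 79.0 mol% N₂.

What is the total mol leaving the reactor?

817 mol

Stoichiometric O₂ = 0.5 × 241 = 120.5 mol; O₂ fed = 120.5 × 1.211 = 145.9 mol.
N₂ fed = 145.9 × 79/21 = 549 mol.
Fuel reacted = 0.984 × 241 → ξ = 237.1 mol.
Outlet (n = n₀ + ν ξ):
  H₂: 241 − 1(237.1) = 3.856
  O₂: 145.9 − 0.5(237.1) = 27.35
  N₂: 549 (inert)
  H₂O: 0 + 1(237.1) = 237.1
Total out = 3.856 + 27.35 + 549 + 237.1 = 817.3 mol.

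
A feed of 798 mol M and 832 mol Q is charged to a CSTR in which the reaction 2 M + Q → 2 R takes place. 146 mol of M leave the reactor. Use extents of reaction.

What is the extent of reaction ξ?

For M: n = n₀ − 2ξ → 146 = 798 − 2ξ, giving ξ = 326 mol.
Outlet amounts (n = n₀ + ν ξ):
  M: 798 − 2(326) = 146
  Q: 832 − 1(326) = 506
  R: 0 + 2(326) = 652

ξ = 326 mol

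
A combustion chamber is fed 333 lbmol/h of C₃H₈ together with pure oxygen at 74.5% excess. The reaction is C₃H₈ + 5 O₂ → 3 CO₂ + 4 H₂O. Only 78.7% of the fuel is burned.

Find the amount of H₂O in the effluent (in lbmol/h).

1050 lbmol/h

Stoichiometric O₂ = 5 × 333 = 1665 lbmol/h; O₂ fed = 1665 × 1.745 = 2905 lbmol/h.
Fuel reacted = 0.787 × 333 → ξ = 262.1 lbmol/h.
Outlet (n = n₀ + ν ξ):
  C₃H₈: 333 − 1(262.1) = 70.93
  O₂: 2905 − 5(262.1) = 1595
  CO₂: 0 + 3(262.1) = 786.2
  H₂O: 0 + 4(262.1) = 1048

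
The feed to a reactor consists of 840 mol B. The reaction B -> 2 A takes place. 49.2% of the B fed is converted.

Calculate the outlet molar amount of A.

B reacted = 0.492 × 840 = 413.3 mol; ν_B = −1, so ξ = 413.3/1 = 413.3 mol.
Outlet amounts (n = n₀ + ν ξ):
  B: 840 − 1(413.3) = 426.7
  A: 0 + 2(413.3) = 826.6

827 mol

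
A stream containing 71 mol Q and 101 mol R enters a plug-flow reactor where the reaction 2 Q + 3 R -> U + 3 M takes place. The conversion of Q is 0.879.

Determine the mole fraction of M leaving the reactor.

0.665

Q reacted = 0.879 × 71 = 62.41 mol; ν_Q = −2, so ξ = 62.41/2 = 31.2 mol.
Outlet amounts (n = n₀ + ν ξ):
  Q: 71 − 2(31.2) = 8.591
  R: 101 − 3(31.2) = 7.386
  U: 0 + 1(31.2) = 31.2
  M: 0 + 3(31.2) = 93.61
Total out = 140.8 mol; y_M = 93.61 / 140.8 = 0.6649.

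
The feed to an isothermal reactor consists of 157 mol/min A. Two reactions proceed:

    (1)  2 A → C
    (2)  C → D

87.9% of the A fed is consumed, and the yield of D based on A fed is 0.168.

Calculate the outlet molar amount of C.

42.6 mol/min

Conversion of A: A consumed = 2ξ₁ = 0.879 × 157 → ξ₁ = 69 mol/min.
Yield of D: 1ξ₂ / 157 = 0.168 → ξ₂ = 26.38 mol/min.
Outlet amounts (n = n₀ + Σ ν·ξ):
  A: 157 − 2(69) = 19
  C: 0 + 1(69) − 1(26.38) = 42.63
  D: 0 + 1(26.38) = 26.38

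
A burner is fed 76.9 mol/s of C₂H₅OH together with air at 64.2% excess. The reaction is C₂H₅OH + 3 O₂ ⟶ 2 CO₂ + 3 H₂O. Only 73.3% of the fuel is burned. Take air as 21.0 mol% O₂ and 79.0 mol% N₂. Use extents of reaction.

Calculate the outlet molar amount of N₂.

Stoichiometric O₂ = 3 × 76.9 = 230.7 mol/s; O₂ fed = 230.7 × 1.642 = 378.8 mol/s.
N₂ fed = 378.8 × 79/21 = 1425 mol/s.
Fuel reacted = 0.733 × 76.9 → ξ = 56.37 mol/s.
Outlet (n = n₀ + ν ξ):
  C₂H₅OH: 76.9 − 1(56.37) = 20.53
  O₂: 378.8 − 3(56.37) = 209.7
  N₂: 1425 (inert)
  CO₂: 0 + 2(56.37) = 112.7
  H₂O: 0 + 3(56.37) = 169.1

1430 mol/s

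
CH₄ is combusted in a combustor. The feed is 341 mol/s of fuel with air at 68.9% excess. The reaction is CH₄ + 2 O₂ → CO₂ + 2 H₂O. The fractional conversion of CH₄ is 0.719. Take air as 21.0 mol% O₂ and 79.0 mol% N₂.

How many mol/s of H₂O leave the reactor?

490 mol/s

Stoichiometric O₂ = 2 × 341 = 682 mol/s; O₂ fed = 682 × 1.689 = 1152 mol/s.
N₂ fed = 1152 × 79/21 = 4333 mol/s.
Fuel reacted = 0.719 × 341 → ξ = 245.2 mol/s.
Outlet (n = n₀ + ν ξ):
  CH₄: 341 − 1(245.2) = 95.82
  O₂: 1152 − 2(245.2) = 661.5
  N₂: 4333 (inert)
  CO₂: 0 + 1(245.2) = 245.2
  H₂O: 0 + 2(245.2) = 490.4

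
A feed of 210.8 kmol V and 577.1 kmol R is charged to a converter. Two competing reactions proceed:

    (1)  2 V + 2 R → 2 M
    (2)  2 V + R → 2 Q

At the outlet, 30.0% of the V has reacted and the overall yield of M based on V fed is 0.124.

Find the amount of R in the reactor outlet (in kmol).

Yield of M: 2ξ₁ / 210.8 = 0.124 → ξ₁ = 13.07 kmol.
Conversion of V: 2ξ₁ + 2ξ₂ = 0.3 × 210.8 = 63.24 → ξ₂ = 18.55 kmol.
Outlet amounts (n = n₀ + Σ ν·ξ):
  V: 210.8 − 2(13.07) − 2(18.55) = 147.6
  R: 577.1 − 2(13.07) − 1(18.55) = 532.4
  M: 0 + 2(13.07) = 26.14
  Q: 0 + 2(18.55) = 37.1

532 kmol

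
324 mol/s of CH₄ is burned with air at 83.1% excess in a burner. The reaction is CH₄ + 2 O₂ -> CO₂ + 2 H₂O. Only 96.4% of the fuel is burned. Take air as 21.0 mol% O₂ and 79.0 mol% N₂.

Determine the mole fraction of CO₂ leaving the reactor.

Stoichiometric O₂ = 2 × 324 = 648 mol/s; O₂ fed = 648 × 1.831 = 1186 mol/s.
N₂ fed = 1186 × 79/21 = 4463 mol/s.
Fuel reacted = 0.964 × 324 → ξ = 312.3 mol/s.
Outlet (n = n₀ + ν ξ):
  CH₄: 324 − 1(312.3) = 11.66
  O₂: 1186 − 2(312.3) = 561.8
  N₂: 4463 (inert)
  CO₂: 0 + 1(312.3) = 312.3
  H₂O: 0 + 2(312.3) = 624.7
Total out = 5974 mol/s; y_CO₂ = 312.3 / 5974 = 0.05228.

0.0523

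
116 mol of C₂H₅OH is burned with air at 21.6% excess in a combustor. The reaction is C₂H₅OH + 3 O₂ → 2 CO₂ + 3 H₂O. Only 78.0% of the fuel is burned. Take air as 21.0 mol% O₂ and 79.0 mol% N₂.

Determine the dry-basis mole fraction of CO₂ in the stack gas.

Stoichiometric O₂ = 3 × 116 = 348 mol; O₂ fed = 348 × 1.216 = 423.2 mol.
N₂ fed = 423.2 × 79/21 = 1592 mol.
Fuel reacted = 0.78 × 116 → ξ = 90.48 mol.
Outlet (n = n₀ + ν ξ):
  C₂H₅OH: 116 − 1(90.48) = 25.52
  O₂: 423.2 − 3(90.48) = 151.7
  N₂: 1592 (inert)
  CO₂: 0 + 2(90.48) = 181
  H₂O: 0 + 3(90.48) = 271.4
Dry total = 1950 mol; y_CO₂ (dry) = 181 / 1950 = 0.09279.

0.0928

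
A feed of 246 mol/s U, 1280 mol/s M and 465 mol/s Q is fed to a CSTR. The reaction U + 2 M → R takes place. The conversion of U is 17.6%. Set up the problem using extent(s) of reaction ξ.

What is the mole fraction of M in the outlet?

0.627

U reacted = 0.176 × 246 = 43.3 mol/s; ν_U = −1, so ξ = 43.3/1 = 43.3 mol/s.
Outlet amounts (n = n₀ + ν ξ):
  U: 246 − 1(43.3) = 202.7
  M: 1280 − 2(43.3) = 1193
  R: 0 + 1(43.3) = 43.3
  Q: 465 (inert)
Total out = 1904 mol/s; y_M = 1193 / 1904 = 0.6267.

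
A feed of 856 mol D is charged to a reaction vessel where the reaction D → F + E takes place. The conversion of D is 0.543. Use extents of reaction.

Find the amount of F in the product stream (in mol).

465 mol

D reacted = 0.543 × 856 = 464.8 mol; ν_D = −1, so ξ = 464.8/1 = 464.8 mol.
Outlet amounts (n = n₀ + ν ξ):
  D: 856 − 1(464.8) = 391.2
  F: 0 + 1(464.8) = 464.8
  E: 0 + 1(464.8) = 464.8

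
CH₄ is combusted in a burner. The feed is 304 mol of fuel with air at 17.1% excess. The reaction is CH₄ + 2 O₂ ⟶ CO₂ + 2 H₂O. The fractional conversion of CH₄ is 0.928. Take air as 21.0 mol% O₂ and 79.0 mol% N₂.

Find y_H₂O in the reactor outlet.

0.153

Stoichiometric O₂ = 2 × 304 = 608 mol; O₂ fed = 608 × 1.171 = 712 mol.
N₂ fed = 712 × 79/21 = 2678 mol.
Fuel reacted = 0.928 × 304 → ξ = 282.1 mol.
Outlet (n = n₀ + ν ξ):
  CH₄: 304 − 1(282.1) = 21.89
  O₂: 712 − 2(282.1) = 147.7
  N₂: 2678 (inert)
  CO₂: 0 + 1(282.1) = 282.1
  H₂O: 0 + 2(282.1) = 564.2
Total out = 3694 mol; y_H₂O = 564.2 / 3694 = 0.1527.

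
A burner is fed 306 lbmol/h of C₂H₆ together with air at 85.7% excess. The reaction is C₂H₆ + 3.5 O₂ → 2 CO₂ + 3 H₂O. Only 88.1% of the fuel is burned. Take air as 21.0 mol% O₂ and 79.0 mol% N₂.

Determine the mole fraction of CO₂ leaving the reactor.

Stoichiometric O₂ = 3.5 × 306 = 1071 lbmol/h; O₂ fed = 1071 × 1.857 = 1989 lbmol/h.
N₂ fed = 1989 × 79/21 = 7482 lbmol/h.
Fuel reacted = 0.881 × 306 → ξ = 269.6 lbmol/h.
Outlet (n = n₀ + ν ξ):
  C₂H₆: 306 − 1(269.6) = 36.41
  O₂: 1989 − 3.5(269.6) = 1045
  N₂: 7482 (inert)
  CO₂: 0 + 2(269.6) = 539.2
  H₂O: 0 + 3(269.6) = 808.8
Total out = 9911 lbmol/h; y_CO₂ = 539.2 / 9911 = 0.0544.

0.0544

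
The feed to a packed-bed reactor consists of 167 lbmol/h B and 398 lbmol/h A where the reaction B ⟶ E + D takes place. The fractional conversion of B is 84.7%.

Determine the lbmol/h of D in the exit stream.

141 lbmol/h

B reacted = 0.847 × 167 = 141.4 lbmol/h; ν_B = −1, so ξ = 141.4/1 = 141.4 lbmol/h.
Outlet amounts (n = n₀ + ν ξ):
  B: 167 − 1(141.4) = 25.55
  E: 0 + 1(141.4) = 141.4
  D: 0 + 1(141.4) = 141.4
  A: 398 (inert)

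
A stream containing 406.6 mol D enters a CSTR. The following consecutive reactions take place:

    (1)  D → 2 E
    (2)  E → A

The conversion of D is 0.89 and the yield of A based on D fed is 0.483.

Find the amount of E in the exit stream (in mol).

527 mol

Conversion of D: D consumed = 1ξ₁ = 0.89 × 406.6 → ξ₁ = 361.9 mol.
Yield of A: 1ξ₂ / 406.6 = 0.483 → ξ₂ = 196.4 mol.
Outlet amounts (n = n₀ + Σ ν·ξ):
  D: 406.6 − 1(361.9) = 44.73
  E: 0 + 2(361.9) − 1(196.4) = 527.4
  A: 0 + 1(196.4) = 196.4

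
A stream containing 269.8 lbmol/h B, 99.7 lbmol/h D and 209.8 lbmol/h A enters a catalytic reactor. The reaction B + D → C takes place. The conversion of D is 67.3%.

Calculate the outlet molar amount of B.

203 lbmol/h

D reacted = 0.673 × 99.7 = 67.1 lbmol/h; ν_D = −1, so ξ = 67.1/1 = 67.1 lbmol/h.
Outlet amounts (n = n₀ + ν ξ):
  B: 269.8 − 1(67.1) = 202.7
  D: 99.7 − 1(67.1) = 32.6
  C: 0 + 1(67.1) = 67.1
  A: 209.8 (inert)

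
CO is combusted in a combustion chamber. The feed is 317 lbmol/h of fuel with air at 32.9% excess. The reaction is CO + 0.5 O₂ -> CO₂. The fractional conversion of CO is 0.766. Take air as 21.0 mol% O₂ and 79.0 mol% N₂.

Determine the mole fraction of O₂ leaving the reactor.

Stoichiometric O₂ = 0.5 × 317 = 158.5 lbmol/h; O₂ fed = 158.5 × 1.329 = 210.6 lbmol/h.
N₂ fed = 210.6 × 79/21 = 792.4 lbmol/h.
Fuel reacted = 0.766 × 317 → ξ = 242.8 lbmol/h.
Outlet (n = n₀ + ν ξ):
  CO: 317 − 1(242.8) = 74.18
  O₂: 210.6 − 0.5(242.8) = 89.24
  N₂: 792.4 (inert)
  CO₂: 0 + 1(242.8) = 242.8
Total out = 1199 lbmol/h; y_O₂ = 89.24 / 1199 = 0.07445.

0.0744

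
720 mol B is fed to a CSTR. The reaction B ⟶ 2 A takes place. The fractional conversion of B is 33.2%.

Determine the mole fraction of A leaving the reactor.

B reacted = 0.332 × 720 = 239 mol; ν_B = −1, so ξ = 239/1 = 239 mol.
Outlet amounts (n = n₀ + ν ξ):
  B: 720 − 1(239) = 481
  A: 0 + 2(239) = 478.1
Total out = 959 mol; y_A = 478.1 / 959 = 0.4985.

0.498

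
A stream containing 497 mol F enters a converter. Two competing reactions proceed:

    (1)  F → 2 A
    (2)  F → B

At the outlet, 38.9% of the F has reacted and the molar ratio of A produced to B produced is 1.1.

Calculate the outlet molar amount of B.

Conversion of F: F consumed = 0.389 × 497 = 193.3 mol = 1ξ₁ + 1ξ₂.
Selectivity: 2ξ₁ / (1ξ₂) = 1.1 → ξ₁ = 0.55 ξ₂.
Substitute: (1·0.55 + 1) ξ₂ = 193.3 → ξ₂ = 124.7 mol, ξ₁ = 68.6 mol.
Outlet amounts (n = n₀ + Σ ν·ξ):
  F: 497 − 1(68.6) − 1(124.7) = 303.7
  A: 0 + 2(68.6) = 137.2
  B: 0 + 1(124.7) = 124.7

125 mol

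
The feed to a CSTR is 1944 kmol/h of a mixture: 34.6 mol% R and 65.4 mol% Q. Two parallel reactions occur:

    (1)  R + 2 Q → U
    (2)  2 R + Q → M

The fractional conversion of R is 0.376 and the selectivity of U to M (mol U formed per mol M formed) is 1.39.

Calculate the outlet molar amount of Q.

989 kmol/h

Conversion of R: R consumed = 0.376 × 672.6 = 252.9 kmol/h = 1ξ₁ + 2ξ₂.
Selectivity: 1ξ₁ / (1ξ₂) = 1.39 → ξ₁ = 1.39 ξ₂.
Substitute: (1·1.39 + 2) ξ₂ = 252.9 → ξ₂ = 74.6 kmol/h, ξ₁ = 103.7 kmol/h.
Outlet amounts (n = n₀ + Σ ν·ξ):
  R: 672.6 − 1(103.7) − 2(74.6) = 419.7
  Q: 1271 − 2(103.7) − 1(74.6) = 989.4
  U: 0 + 1(103.7) = 103.7
  M: 0 + 1(74.6) = 74.6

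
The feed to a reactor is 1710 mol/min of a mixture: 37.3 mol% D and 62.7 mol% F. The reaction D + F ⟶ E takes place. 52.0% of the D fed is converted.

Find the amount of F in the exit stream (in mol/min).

740 mol/min

D reacted = 0.52 × 637.8 = 331.7 mol/min; ν_D = −1, so ξ = 331.7/1 = 331.7 mol/min.
Outlet amounts (n = n₀ + ν ξ):
  D: 637.8 − 1(331.7) = 306.2
  F: 1072 − 1(331.7) = 740.5
  E: 0 + 1(331.7) = 331.7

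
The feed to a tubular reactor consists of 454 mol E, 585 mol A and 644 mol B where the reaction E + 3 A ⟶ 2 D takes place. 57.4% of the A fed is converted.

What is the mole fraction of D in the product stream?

A reacted = 0.574 × 585 = 335.8 mol; ν_A = −3, so ξ = 335.8/3 = 111.9 mol.
Outlet amounts (n = n₀ + ν ξ):
  E: 454 − 1(111.9) = 342.1
  A: 585 − 3(111.9) = 249.2
  D: 0 + 2(111.9) = 223.9
  B: 644 (inert)
Total out = 1459 mol; y_D = 223.9 / 1459 = 0.1534.

0.153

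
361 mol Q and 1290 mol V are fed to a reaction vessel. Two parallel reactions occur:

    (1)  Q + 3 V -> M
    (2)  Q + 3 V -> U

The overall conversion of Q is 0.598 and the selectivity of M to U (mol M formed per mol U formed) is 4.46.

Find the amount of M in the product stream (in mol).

Conversion of Q: Q consumed = 0.598 × 361 = 215.9 mol = 1ξ₁ + 1ξ₂.
Selectivity: 1ξ₁ / (1ξ₂) = 4.46 → ξ₁ = 4.46 ξ₂.
Substitute: (1·4.46 + 1) ξ₂ = 215.9 → ξ₂ = 39.54 mol, ξ₁ = 176.3 mol.
Outlet amounts (n = n₀ + Σ ν·ξ):
  Q: 361 − 1(176.3) − 1(39.54) = 145.1
  V: 1290 − 3(176.3) − 3(39.54) = 642.4
  M: 0 + 1(176.3) = 176.3
  U: 0 + 1(39.54) = 39.54

176 mol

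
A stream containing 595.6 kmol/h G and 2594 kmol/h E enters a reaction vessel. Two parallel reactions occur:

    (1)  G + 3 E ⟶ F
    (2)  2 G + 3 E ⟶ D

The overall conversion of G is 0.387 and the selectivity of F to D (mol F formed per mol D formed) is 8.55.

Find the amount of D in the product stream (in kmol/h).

21.8 kmol/h

Conversion of G: G consumed = 0.387 × 595.6 = 230.5 kmol/h = 1ξ₁ + 2ξ₂.
Selectivity: 1ξ₁ / (1ξ₂) = 8.55 → ξ₁ = 8.55 ξ₂.
Substitute: (1·8.55 + 2) ξ₂ = 230.5 → ξ₂ = 21.85 kmol/h, ξ₁ = 186.8 kmol/h.
Outlet amounts (n = n₀ + Σ ν·ξ):
  G: 595.6 − 1(186.8) − 2(21.85) = 365.1
  E: 2594 − 3(186.8) − 3(21.85) = 1968
  F: 0 + 1(186.8) = 186.8
  D: 0 + 1(21.85) = 21.85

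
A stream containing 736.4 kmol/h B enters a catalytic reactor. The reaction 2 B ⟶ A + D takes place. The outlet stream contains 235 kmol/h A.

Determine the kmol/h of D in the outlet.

235 kmol/h

For A: n = n₀ + 1ξ → 235 = 0 + 1ξ, giving ξ = 235 kmol/h.
Outlet amounts (n = n₀ + ν ξ):
  B: 736.4 − 2(235) = 266.4
  A: 0 + 1(235) = 235
  D: 0 + 1(235) = 235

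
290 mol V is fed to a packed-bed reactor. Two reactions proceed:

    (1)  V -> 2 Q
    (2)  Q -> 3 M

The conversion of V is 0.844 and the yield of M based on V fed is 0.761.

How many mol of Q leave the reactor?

Conversion of V: V consumed = 1ξ₁ = 0.844 × 290 → ξ₁ = 244.8 mol.
Yield of M: 3ξ₂ / 290 = 0.761 → ξ₂ = 73.56 mol.
Outlet amounts (n = n₀ + Σ ν·ξ):
  V: 290 − 1(244.8) = 45.24
  Q: 0 + 2(244.8) − 1(73.56) = 416
  M: 0 + 3(73.56) = 220.7

416 mol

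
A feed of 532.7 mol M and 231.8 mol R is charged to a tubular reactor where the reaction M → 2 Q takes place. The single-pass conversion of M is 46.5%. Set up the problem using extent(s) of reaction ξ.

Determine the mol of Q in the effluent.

495 mol

M reacted = 0.465 × 532.7 = 247.7 mol; ν_M = −1, so ξ = 247.7/1 = 247.7 mol.
Outlet amounts (n = n₀ + ν ξ):
  M: 532.7 − 1(247.7) = 285
  Q: 0 + 2(247.7) = 495.4
  R: 231.8 (inert)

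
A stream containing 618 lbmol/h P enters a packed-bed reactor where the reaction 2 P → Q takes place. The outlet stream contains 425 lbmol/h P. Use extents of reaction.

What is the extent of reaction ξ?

ξ = 96.5 lbmol/h

For P: n = n₀ − 2ξ → 425 = 618 − 2ξ, giving ξ = 96.5 lbmol/h.
Outlet amounts (n = n₀ + ν ξ):
  P: 618 − 2(96.5) = 425
  Q: 0 + 1(96.5) = 96.5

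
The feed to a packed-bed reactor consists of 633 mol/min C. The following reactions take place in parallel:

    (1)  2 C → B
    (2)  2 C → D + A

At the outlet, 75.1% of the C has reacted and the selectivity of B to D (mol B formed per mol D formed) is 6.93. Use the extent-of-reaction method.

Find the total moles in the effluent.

Conversion of C: C consumed = 0.751 × 633 = 475.4 mol/min = 2ξ₁ + 2ξ₂.
Selectivity: 1ξ₁ / (1ξ₂) = 6.93 → ξ₁ = 6.93 ξ₂.
Substitute: (2·6.93 + 2) ξ₂ = 475.4 → ξ₂ = 29.97 mol/min, ξ₁ = 207.7 mol/min.
Outlet amounts (n = n₀ + Σ ν·ξ):
  C: 633 − 2(207.7) − 2(29.97) = 157.6
  B: 0 + 1(207.7) = 207.7
  D: 0 + 1(29.97) = 29.97
  A: 0 + 1(29.97) = 29.97
Total out = 157.6 + 207.7 + 29.97 + 29.97 = 425.3 mol/min.

425 mol/min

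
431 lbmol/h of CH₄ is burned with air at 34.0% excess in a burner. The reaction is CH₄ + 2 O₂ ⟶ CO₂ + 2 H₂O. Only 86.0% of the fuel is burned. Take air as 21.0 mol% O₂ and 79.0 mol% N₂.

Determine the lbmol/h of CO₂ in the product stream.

371 lbmol/h

Stoichiometric O₂ = 2 × 431 = 862 lbmol/h; O₂ fed = 862 × 1.340 = 1155 lbmol/h.
N₂ fed = 1155 × 79/21 = 4345 lbmol/h.
Fuel reacted = 0.86 × 431 → ξ = 370.7 lbmol/h.
Outlet (n = n₀ + ν ξ):
  CH₄: 431 − 1(370.7) = 60.34
  O₂: 1155 − 2(370.7) = 413.8
  N₂: 4345 (inert)
  CO₂: 0 + 1(370.7) = 370.7
  H₂O: 0 + 2(370.7) = 741.3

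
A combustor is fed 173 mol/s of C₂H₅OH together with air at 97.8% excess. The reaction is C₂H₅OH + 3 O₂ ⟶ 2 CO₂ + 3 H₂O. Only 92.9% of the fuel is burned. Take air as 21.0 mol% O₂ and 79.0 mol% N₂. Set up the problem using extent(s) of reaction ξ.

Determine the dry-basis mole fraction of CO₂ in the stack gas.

0.0678

Stoichiometric O₂ = 3 × 173 = 519 mol/s; O₂ fed = 519 × 1.978 = 1027 mol/s.
N₂ fed = 1027 × 79/21 = 3862 mol/s.
Fuel reacted = 0.929 × 173 → ξ = 160.7 mol/s.
Outlet (n = n₀ + ν ξ):
  C₂H₅OH: 173 − 1(160.7) = 12.28
  O₂: 1027 − 3(160.7) = 544.4
  N₂: 3862 (inert)
  CO₂: 0 + 2(160.7) = 321.4
  H₂O: 0 + 3(160.7) = 482.2
Dry total = 4740 mol/s; y_CO₂ (dry) = 321.4 / 4740 = 0.06781.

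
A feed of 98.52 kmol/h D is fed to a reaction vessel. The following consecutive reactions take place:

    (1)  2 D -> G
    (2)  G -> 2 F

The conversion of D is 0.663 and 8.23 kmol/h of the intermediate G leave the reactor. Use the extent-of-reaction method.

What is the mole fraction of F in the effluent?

0.541

Conversion of D: D consumed = 2ξ₁ = 0.663 × 98.52 → ξ₁ = 32.66 kmol/h.
G balance: n_G = 0 + 1ξ₁ − 1ξ₂ = 8.23 → ξ₂ = (1·32.66 − 8.23)/1 = 24.43 kmol/h.
Outlet amounts (n = n₀ + Σ ν·ξ):
  D: 98.52 − 2(32.66) = 33.2
  G: 0 + 1(32.66) − 1(24.43) = 8.23
  F: 0 + 2(24.43) = 48.86
Total out = 90.29 kmol/h; y_F = 48.86 / 90.29 = 0.5411.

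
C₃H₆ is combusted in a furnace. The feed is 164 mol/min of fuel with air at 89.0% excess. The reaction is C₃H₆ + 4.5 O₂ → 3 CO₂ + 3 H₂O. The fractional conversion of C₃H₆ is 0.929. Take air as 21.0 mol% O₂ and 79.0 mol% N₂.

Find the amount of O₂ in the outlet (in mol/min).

Stoichiometric O₂ = 4.5 × 164 = 738 mol/min; O₂ fed = 738 × 1.890 = 1395 mol/min.
N₂ fed = 1395 × 79/21 = 5247 mol/min.
Fuel reacted = 0.929 × 164 → ξ = 152.4 mol/min.
Outlet (n = n₀ + ν ξ):
  C₃H₆: 164 − 1(152.4) = 11.64
  O₂: 1395 − 4.5(152.4) = 709.2
  N₂: 5247 (inert)
  CO₂: 0 + 3(152.4) = 457.1
  H₂O: 0 + 3(152.4) = 457.1

709 mol/min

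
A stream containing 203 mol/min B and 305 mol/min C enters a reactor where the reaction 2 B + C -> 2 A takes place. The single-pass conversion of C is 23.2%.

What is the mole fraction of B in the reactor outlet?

0.141

C reacted = 0.232 × 305 = 70.76 mol/min; ν_C = −1, so ξ = 70.76/1 = 70.76 mol/min.
Outlet amounts (n = n₀ + ν ξ):
  B: 203 − 2(70.76) = 61.48
  C: 305 − 1(70.76) = 234.2
  A: 0 + 2(70.76) = 141.5
Total out = 437.2 mol/min; y_B = 61.48 / 437.2 = 0.1406.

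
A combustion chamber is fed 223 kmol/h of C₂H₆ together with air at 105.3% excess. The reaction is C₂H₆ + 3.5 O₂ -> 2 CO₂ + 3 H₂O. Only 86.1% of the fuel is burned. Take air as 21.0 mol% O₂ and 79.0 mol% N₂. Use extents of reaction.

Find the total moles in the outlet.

Stoichiometric O₂ = 3.5 × 223 = 780.5 kmol/h; O₂ fed = 780.5 × 2.053 = 1602 kmol/h.
N₂ fed = 1602 × 79/21 = 6028 kmol/h.
Fuel reacted = 0.861 × 223 → ξ = 192 kmol/h.
Outlet (n = n₀ + ν ξ):
  C₂H₆: 223 − 1(192) = 31
  O₂: 1602 − 3.5(192) = 930.4
  N₂: 6028 (inert)
  CO₂: 0 + 2(192) = 384
  H₂O: 0 + 3(192) = 576
Total out = 31 + 930.4 + 6028 + 384 + 576 = 7949 kmol/h.

7950 kmol/h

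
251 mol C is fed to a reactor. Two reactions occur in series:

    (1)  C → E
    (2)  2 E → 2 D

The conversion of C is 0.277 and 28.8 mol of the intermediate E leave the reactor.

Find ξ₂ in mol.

Conversion of C: C consumed = 1ξ₁ = 0.277 × 251 → ξ₁ = 69.53 mol.
E balance: n_E = 0 + 1ξ₁ − 2ξ₂ = 28.8 → ξ₂ = (1·69.53 − 28.8)/2 = 20.36 mol.
Outlet amounts (n = n₀ + Σ ν·ξ):
  C: 251 − 1(69.53) = 181.5
  E: 0 + 1(69.53) − 2(20.36) = 28.8
  D: 0 + 2(20.36) = 40.73

ξ₂ = 20.4 mol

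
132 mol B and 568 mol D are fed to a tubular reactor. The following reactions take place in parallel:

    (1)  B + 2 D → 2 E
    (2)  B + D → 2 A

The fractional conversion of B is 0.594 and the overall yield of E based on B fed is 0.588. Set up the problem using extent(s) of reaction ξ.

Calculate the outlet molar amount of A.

79.2 mol

Yield of E: 2ξ₁ / 132 = 0.588 → ξ₁ = 38.81 mol.
Conversion of B: 1ξ₁ + 1ξ₂ = 0.594 × 132 = 78.41 → ξ₂ = 39.6 mol.
Outlet amounts (n = n₀ + Σ ν·ξ):
  B: 132 − 1(38.81) − 1(39.6) = 53.59
  D: 568 − 2(38.81) − 1(39.6) = 450.8
  E: 0 + 2(38.81) = 77.62
  A: 0 + 2(39.6) = 79.2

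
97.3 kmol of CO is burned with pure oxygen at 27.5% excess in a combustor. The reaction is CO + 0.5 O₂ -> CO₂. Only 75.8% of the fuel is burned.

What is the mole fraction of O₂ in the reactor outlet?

Stoichiometric O₂ = 0.5 × 97.3 = 48.65 kmol; O₂ fed = 48.65 × 1.275 = 62.03 kmol.
Fuel reacted = 0.758 × 97.3 → ξ = 73.75 kmol.
Outlet (n = n₀ + ν ξ):
  CO: 97.3 − 1(73.75) = 23.55
  O₂: 62.03 − 0.5(73.75) = 25.15
  CO₂: 0 + 1(73.75) = 73.75
Total out = 122.5 kmol; y_O₂ = 25.15 / 122.5 = 0.2054.

0.205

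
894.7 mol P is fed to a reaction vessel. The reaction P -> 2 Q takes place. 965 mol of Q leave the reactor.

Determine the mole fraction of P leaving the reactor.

For Q: n = n₀ + 2ξ → 965 = 0 + 2ξ, giving ξ = 482.5 mol.
Outlet amounts (n = n₀ + ν ξ):
  P: 894.7 − 1(482.5) = 412.2
  Q: 0 + 2(482.5) = 965
Total out = 1377 mol; y_P = 412.2 / 1377 = 0.2993.

0.299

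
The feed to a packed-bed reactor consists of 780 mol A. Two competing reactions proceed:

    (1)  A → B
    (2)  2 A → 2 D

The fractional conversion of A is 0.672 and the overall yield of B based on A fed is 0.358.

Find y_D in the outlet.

Yield of B: 1ξ₁ / 780 = 0.358 → ξ₁ = 279.2 mol.
Conversion of A: 1ξ₁ + 2ξ₂ = 0.672 × 780 = 524.2 → ξ₂ = 122.5 mol.
Outlet amounts (n = n₀ + Σ ν·ξ):
  A: 780 − 1(279.2) − 2(122.5) = 255.8
  B: 0 + 1(279.2) = 279.2
  D: 0 + 2(122.5) = 244.9
Total out = 780 mol; y_D = 244.9 / 780 = 0.314.

0.314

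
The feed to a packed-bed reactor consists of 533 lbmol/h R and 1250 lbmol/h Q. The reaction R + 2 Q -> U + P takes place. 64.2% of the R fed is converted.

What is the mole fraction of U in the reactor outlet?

R reacted = 0.642 × 533 = 342.2 lbmol/h; ν_R = −1, so ξ = 342.2/1 = 342.2 lbmol/h.
Outlet amounts (n = n₀ + ν ξ):
  R: 533 − 1(342.2) = 190.8
  Q: 1250 − 2(342.2) = 565.6
  U: 0 + 1(342.2) = 342.2
  P: 0 + 1(342.2) = 342.2
Total out = 1441 lbmol/h; y_U = 342.2 / 1441 = 0.2375.

0.237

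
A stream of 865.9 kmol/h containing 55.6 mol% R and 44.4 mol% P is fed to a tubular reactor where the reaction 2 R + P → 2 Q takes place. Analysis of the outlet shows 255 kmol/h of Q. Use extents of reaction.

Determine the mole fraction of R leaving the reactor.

For Q: n = n₀ + 2ξ → 255 = 0 + 2ξ, giving ξ = 127.5 kmol/h.
Outlet amounts (n = n₀ + ν ξ):
  R: 481.4 − 2(127.5) = 226.4
  P: 384.5 − 1(127.5) = 257
  Q: 0 + 2(127.5) = 255
Total out = 738.4 kmol/h; y_R = 226.4 / 738.4 = 0.3067.

0.307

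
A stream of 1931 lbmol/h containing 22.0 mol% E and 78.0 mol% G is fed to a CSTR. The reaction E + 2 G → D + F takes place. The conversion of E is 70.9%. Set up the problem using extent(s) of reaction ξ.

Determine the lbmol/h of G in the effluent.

E reacted = 0.709 × 424.8 = 301.2 lbmol/h; ν_E = −1, so ξ = 301.2/1 = 301.2 lbmol/h.
Outlet amounts (n = n₀ + ν ξ):
  E: 424.8 − 1(301.2) = 123.6
  G: 1506 − 2(301.2) = 903.8
  D: 0 + 1(301.2) = 301.2
  F: 0 + 1(301.2) = 301.2

904 lbmol/h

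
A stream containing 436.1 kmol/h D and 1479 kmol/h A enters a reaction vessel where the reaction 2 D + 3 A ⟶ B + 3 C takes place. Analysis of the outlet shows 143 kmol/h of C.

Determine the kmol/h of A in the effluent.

1340 kmol/h

For C: n = n₀ + 3ξ → 143 = 0 + 3ξ, giving ξ = 47.67 kmol/h.
Outlet amounts (n = n₀ + ν ξ):
  D: 436.1 − 2(47.67) = 340.8
  A: 1479 − 3(47.67) = 1336
  B: 0 + 1(47.67) = 47.67
  C: 0 + 3(47.67) = 143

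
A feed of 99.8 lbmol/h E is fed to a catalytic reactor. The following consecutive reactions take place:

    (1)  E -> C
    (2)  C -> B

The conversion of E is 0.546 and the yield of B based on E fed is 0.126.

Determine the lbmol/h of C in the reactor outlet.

41.9 lbmol/h

Conversion of E: E consumed = 1ξ₁ = 0.546 × 99.8 → ξ₁ = 54.49 lbmol/h.
Yield of B: 1ξ₂ / 99.8 = 0.126 → ξ₂ = 12.57 lbmol/h.
Outlet amounts (n = n₀ + Σ ν·ξ):
  E: 99.8 − 1(54.49) = 45.31
  C: 0 + 1(54.49) − 1(12.57) = 41.92
  B: 0 + 1(12.57) = 12.57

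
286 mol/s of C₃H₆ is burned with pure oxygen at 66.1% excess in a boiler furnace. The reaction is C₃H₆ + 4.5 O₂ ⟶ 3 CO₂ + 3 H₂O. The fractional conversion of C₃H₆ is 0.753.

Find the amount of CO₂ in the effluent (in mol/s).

646 mol/s

Stoichiometric O₂ = 4.5 × 286 = 1287 mol/s; O₂ fed = 1287 × 1.661 = 2138 mol/s.
Fuel reacted = 0.753 × 286 → ξ = 215.4 mol/s.
Outlet (n = n₀ + ν ξ):
  C₃H₆: 286 − 1(215.4) = 70.64
  O₂: 2138 − 4.5(215.4) = 1169
  CO₂: 0 + 3(215.4) = 646.1
  H₂O: 0 + 3(215.4) = 646.1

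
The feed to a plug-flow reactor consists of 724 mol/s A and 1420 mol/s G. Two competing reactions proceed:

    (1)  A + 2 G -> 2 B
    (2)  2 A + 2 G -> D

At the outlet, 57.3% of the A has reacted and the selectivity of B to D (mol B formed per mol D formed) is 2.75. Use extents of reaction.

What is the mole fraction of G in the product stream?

Conversion of A: A consumed = 0.573 × 724 = 414.9 mol/s = 1ξ₁ + 2ξ₂.
Selectivity: 2ξ₁ / (1ξ₂) = 2.75 → ξ₁ = 1.375 ξ₂.
Substitute: (1·1.375 + 2) ξ₂ = 414.9 → ξ₂ = 122.9 mol/s, ξ₁ = 169 mol/s.
Outlet amounts (n = n₀ + Σ ν·ξ):
  A: 724 − 1(169) − 2(122.9) = 309.1
  G: 1420 − 2(169) − 2(122.9) = 836.1
  B: 0 + 2(169) = 338
  D: 0 + 1(122.9) = 122.9
Total out = 1606 mol/s; y_G = 836.1 / 1606 = 0.5206.

0.521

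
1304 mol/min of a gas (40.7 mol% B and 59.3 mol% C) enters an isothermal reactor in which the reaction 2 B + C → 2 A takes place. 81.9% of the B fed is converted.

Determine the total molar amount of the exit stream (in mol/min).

B reacted = 0.819 × 530.7 = 434.7 mol/min; ν_B = −2, so ξ = 434.7/2 = 217.3 mol/min.
Outlet amounts (n = n₀ + ν ξ):
  B: 530.7 − 2(217.3) = 96.06
  C: 773.3 − 1(217.3) = 555.9
  A: 0 + 2(217.3) = 434.7
Total out = 96.06 + 555.9 + 434.7 = 1087 mol/min.

1090 mol/min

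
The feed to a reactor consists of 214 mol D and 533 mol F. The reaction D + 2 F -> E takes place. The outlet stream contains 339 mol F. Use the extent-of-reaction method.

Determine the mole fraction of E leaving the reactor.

For F: n = n₀ − 2ξ → 339 = 533 − 2ξ, giving ξ = 97 mol.
Outlet amounts (n = n₀ + ν ξ):
  D: 214 − 1(97) = 117
  F: 533 − 2(97) = 339
  E: 0 + 1(97) = 97
Total out = 553 mol; y_E = 97 / 553 = 0.1754.

0.175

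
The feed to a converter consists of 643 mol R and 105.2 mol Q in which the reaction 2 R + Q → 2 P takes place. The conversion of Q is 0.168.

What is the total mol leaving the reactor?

Q reacted = 0.168 × 105.2 = 17.67 mol; ν_Q = −1, so ξ = 17.67/1 = 17.67 mol.
Outlet amounts (n = n₀ + ν ξ):
  R: 643 − 2(17.67) = 607.7
  Q: 105.2 − 1(17.67) = 87.53
  P: 0 + 2(17.67) = 35.35
Total out = 607.7 + 87.53 + 35.35 = 730.5 mol.

731 mol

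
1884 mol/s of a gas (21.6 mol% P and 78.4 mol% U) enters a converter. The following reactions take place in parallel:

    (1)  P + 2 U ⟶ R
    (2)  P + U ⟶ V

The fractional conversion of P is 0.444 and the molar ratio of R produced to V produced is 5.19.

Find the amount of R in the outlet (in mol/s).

151 mol/s

Conversion of P: P consumed = 0.444 × 406.9 = 180.7 mol/s = 1ξ₁ + 1ξ₂.
Selectivity: 1ξ₁ / (1ξ₂) = 5.19 → ξ₁ = 5.19 ξ₂.
Substitute: (1·5.19 + 1) ξ₂ = 180.7 → ξ₂ = 29.19 mol/s, ξ₁ = 151.5 mol/s.
Outlet amounts (n = n₀ + Σ ν·ξ):
  P: 406.9 − 1(151.5) − 1(29.19) = 226.3
  U: 1477 − 2(151.5) − 1(29.19) = 1145
  R: 0 + 1(151.5) = 151.5
  V: 0 + 1(29.19) = 29.19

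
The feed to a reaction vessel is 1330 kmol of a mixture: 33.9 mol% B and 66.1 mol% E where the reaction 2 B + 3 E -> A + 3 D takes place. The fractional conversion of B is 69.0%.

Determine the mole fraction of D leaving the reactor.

B reacted = 0.69 × 450.9 = 311.1 kmol; ν_B = −2, so ξ = 311.1/2 = 155.6 kmol.
Outlet amounts (n = n₀ + ν ξ):
  B: 450.9 − 2(155.6) = 139.8
  E: 879.1 − 3(155.6) = 412.5
  A: 0 + 1(155.6) = 155.6
  D: 0 + 3(155.6) = 466.7
Total out = 1174 kmol; y_D = 466.7 / 1174 = 0.3973.

0.397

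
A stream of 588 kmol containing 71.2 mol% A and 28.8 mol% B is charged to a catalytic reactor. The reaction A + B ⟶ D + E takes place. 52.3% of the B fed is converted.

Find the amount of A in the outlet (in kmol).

330 kmol

B reacted = 0.523 × 169.3 = 88.57 kmol; ν_B = −1, so ξ = 88.57/1 = 88.57 kmol.
Outlet amounts (n = n₀ + ν ξ):
  A: 418.7 − 1(88.57) = 330.1
  B: 169.3 − 1(88.57) = 80.78
  D: 0 + 1(88.57) = 88.57
  E: 0 + 1(88.57) = 88.57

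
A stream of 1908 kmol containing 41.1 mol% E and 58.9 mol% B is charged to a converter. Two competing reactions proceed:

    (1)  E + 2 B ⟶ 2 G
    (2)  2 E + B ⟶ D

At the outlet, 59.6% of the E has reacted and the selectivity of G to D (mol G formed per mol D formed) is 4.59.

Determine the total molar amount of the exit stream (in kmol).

Conversion of E: E consumed = 0.596 × 784.2 = 467.4 kmol = 1ξ₁ + 2ξ₂.
Selectivity: 2ξ₁ / (1ξ₂) = 4.59 → ξ₁ = 2.295 ξ₂.
Substitute: (1·2.295 + 2) ξ₂ = 467.4 → ξ₂ = 108.8 kmol, ξ₁ = 249.7 kmol.
Outlet amounts (n = n₀ + Σ ν·ξ):
  E: 784.2 − 1(249.7) − 2(108.8) = 316.8
  B: 1124 − 2(249.7) − 1(108.8) = 515.5
  G: 0 + 2(249.7) = 499.5
  D: 0 + 1(108.8) = 108.8
Total out = 316.8 + 515.5 + 499.5 + 108.8 = 1441 kmol.

1440 kmol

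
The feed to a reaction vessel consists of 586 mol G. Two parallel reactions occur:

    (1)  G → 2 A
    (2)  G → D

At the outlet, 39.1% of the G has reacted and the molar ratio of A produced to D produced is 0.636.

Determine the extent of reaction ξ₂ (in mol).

Conversion of G: G consumed = 0.391 × 586 = 229.1 mol = 1ξ₁ + 1ξ₂.
Selectivity: 2ξ₁ / (1ξ₂) = 0.636 → ξ₁ = 0.318 ξ₂.
Substitute: (1·0.318 + 1) ξ₂ = 229.1 → ξ₂ = 173.8 mol, ξ₁ = 55.28 mol.
Outlet amounts (n = n₀ + Σ ν·ξ):
  G: 586 − 1(55.28) − 1(173.8) = 356.9
  A: 0 + 2(55.28) = 110.6
  D: 0 + 1(173.8) = 173.8

ξ₂ = 174 mol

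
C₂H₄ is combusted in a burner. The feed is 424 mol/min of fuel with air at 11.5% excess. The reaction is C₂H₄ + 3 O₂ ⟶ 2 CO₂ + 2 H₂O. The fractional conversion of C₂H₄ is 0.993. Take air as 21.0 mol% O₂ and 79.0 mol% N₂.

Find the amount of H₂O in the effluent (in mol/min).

Stoichiometric O₂ = 3 × 424 = 1272 mol/min; O₂ fed = 1272 × 1.115 = 1418 mol/min.
N₂ fed = 1418 × 79/21 = 5335 mol/min.
Fuel reacted = 0.993 × 424 → ξ = 421 mol/min.
Outlet (n = n₀ + ν ξ):
  C₂H₄: 424 − 1(421) = 2.968
  O₂: 1418 − 3(421) = 155.2
  N₂: 5335 (inert)
  CO₂: 0 + 2(421) = 842.1
  H₂O: 0 + 2(421) = 842.1

842 mol/min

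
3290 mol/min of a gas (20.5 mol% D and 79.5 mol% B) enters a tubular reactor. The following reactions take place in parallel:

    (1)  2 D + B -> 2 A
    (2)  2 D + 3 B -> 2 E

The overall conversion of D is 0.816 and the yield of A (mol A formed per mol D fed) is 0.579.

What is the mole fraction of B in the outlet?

0.764

Yield of A: 2ξ₁ / 674.5 = 0.579 → ξ₁ = 195.3 mol/min.
Conversion of D: 2ξ₁ + 2ξ₂ = 0.816 × 674.5 = 550.4 → ξ₂ = 79.92 mol/min.
Outlet amounts (n = n₀ + Σ ν·ξ):
  D: 674.5 − 2(195.3) − 2(79.92) = 124.1
  B: 2616 − 1(195.3) − 3(79.92) = 2181
  A: 0 + 2(195.3) = 390.5
  E: 0 + 2(79.92) = 159.8
Total out = 2855 mol/min; y_B = 2181 / 2855 = 0.7638.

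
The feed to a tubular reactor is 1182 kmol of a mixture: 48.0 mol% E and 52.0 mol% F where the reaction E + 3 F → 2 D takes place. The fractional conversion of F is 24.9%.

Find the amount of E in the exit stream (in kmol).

516 kmol

F reacted = 0.249 × 614.6 = 153 kmol; ν_F = −3, so ξ = 153/3 = 51.02 kmol.
Outlet amounts (n = n₀ + ν ξ):
  E: 567.4 − 1(51.02) = 516.3
  F: 614.6 − 3(51.02) = 461.6
  D: 0 + 2(51.02) = 102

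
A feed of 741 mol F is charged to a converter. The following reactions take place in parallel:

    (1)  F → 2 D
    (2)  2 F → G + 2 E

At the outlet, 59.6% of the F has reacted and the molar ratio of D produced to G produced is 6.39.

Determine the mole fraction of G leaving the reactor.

0.0775

Conversion of F: F consumed = 0.596 × 741 = 441.6 mol = 1ξ₁ + 2ξ₂.
Selectivity: 2ξ₁ / (1ξ₂) = 6.39 → ξ₁ = 3.195 ξ₂.
Substitute: (1·3.195 + 2) ξ₂ = 441.6 → ξ₂ = 85.01 mol, ξ₁ = 271.6 mol.
Outlet amounts (n = n₀ + Σ ν·ξ):
  F: 741 − 1(271.6) − 2(85.01) = 299.4
  D: 0 + 2(271.6) = 543.2
  G: 0 + 1(85.01) = 85.01
  E: 0 + 2(85.01) = 170
Total out = 1098 mol; y_G = 85.01 / 1098 = 0.07745.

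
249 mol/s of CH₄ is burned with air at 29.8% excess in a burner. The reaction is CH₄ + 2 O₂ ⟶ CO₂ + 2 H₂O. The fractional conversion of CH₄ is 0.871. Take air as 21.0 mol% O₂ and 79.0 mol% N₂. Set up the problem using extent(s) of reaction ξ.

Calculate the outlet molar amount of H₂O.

434 mol/s

Stoichiometric O₂ = 2 × 249 = 498 mol/s; O₂ fed = 498 × 1.298 = 646.4 mol/s.
N₂ fed = 646.4 × 79/21 = 2432 mol/s.
Fuel reacted = 0.871 × 249 → ξ = 216.9 mol/s.
Outlet (n = n₀ + ν ξ):
  CH₄: 249 − 1(216.9) = 32.12
  O₂: 646.4 − 2(216.9) = 212.6
  N₂: 2432 (inert)
  CO₂: 0 + 1(216.9) = 216.9
  H₂O: 0 + 2(216.9) = 433.8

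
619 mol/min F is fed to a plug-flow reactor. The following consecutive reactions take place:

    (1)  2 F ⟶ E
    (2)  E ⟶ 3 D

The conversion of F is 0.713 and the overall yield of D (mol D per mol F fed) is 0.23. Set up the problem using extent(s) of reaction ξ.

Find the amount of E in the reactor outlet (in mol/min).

173 mol/min

Conversion of F: F consumed = 2ξ₁ = 0.713 × 619 → ξ₁ = 220.7 mol/min.
Yield of D: 3ξ₂ / 619 = 0.23 → ξ₂ = 47.46 mol/min.
Outlet amounts (n = n₀ + Σ ν·ξ):
  F: 619 − 2(220.7) = 177.7
  E: 0 + 1(220.7) − 1(47.46) = 173.2
  D: 0 + 3(47.46) = 142.4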